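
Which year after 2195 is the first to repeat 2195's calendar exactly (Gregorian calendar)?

Two years share a calendar iff Jan 1 falls on the same weekday and both are leap or both are common. 2195: Jan 1 is Thursday, common year.
2196: Jan 1 Friday, leap
2197: Jan 1 Sunday, common
2198: Jan 1 Monday, common
2199: Jan 1 Tuesday, common
2200: Jan 1 Wednesday, common
2201: Jan 1 Thursday, common
2201 matches on both conditions.

2201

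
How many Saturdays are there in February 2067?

February 2067 has 28 days and begins on Tuesday.
The first Saturday is February 5.
Saturdays fall on 5, 12, 19, 26 — that's 4.

4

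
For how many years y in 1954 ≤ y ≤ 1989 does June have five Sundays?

10

June has 30 days; it has five Sundays when Sunday falls among the first (month-length − 28) days — i.e. when June 1 is one of Sunday/Saturday.
June 1 by year: 1954:Tue 1955:Wed 1956:Fri 1957:Sat✓ 1958:Sun✓ 1959:Mon 1960:Wed 1961:Thu 1962:Fri 1963:Sat✓ 1964:Mon 1965:Tue 1966:Wed 1967:Thu 1968:Sat✓ …(6 more)… 1975:Sun✓ 1976:Tue 1977:Wed 1978:Thu 1979:Fri 1980:Sun✓ 1981:Mon 1982:Tue 1983:Wed 1984:Fri 1985:Sat✓ 1986:Sun✓ 1987:Mon 1988:Wed 1989:Thu
Years with five Sundays: 1957, 1958, 1963, 1968, 1969, 1974, 1975, 1980, 1985, 1986 → 10.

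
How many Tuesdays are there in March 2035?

4

March 2035 has 31 days and begins on Thursday.
The first Tuesday is March 6.
Tuesdays fall on 6, 13, 20, 27 — that's 4.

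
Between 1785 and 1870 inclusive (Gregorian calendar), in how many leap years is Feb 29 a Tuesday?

Leap years in 1785–1870: 20 of them.
Feb 29 weekday advances by 5 (mod 7) from one leap year to the next four years later (or differs when a century non-leap intervenes).
Leap-day weekdays: 1788:Fri 1792:Wed 1796:Mon 1804:Wed 1808:Mon 1812:Sat 1816:Thu 1820:Tue✓ 1824:Sun 1828:Fri 1832:Wed 1836:Mon 1840:Sat 1844:Thu 1848:Tue✓ 1852:Sun 1856:Fri 1860:Wed 1864:Mon 1868:Sat
Tuesday: 1820, 1848 → 2.

2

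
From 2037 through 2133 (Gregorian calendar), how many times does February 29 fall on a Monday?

Leap years in 2037–2133: 23 of them.
Feb 29 weekday advances by 5 (mod 7) from one leap year to the next four years later (or differs when a century non-leap intervenes).
Leap-day weekdays: 2040:Wed 2044:Mon✓ 2048:Sat 2052:Thu 2056:Tue 2060:Sun 2064:Fri 2068:Wed 2072:Mon✓ 2076:Sat 2080:Thu 2084:Tue 2088:Sun 2092:Fri 2096:Wed 2104:Fri 2108:Wed 2112:Mon✓ 2116:Sat 2120:Thu 2124:Tue 2128:Sun 2132:Fri
Monday: 2044, 2072, 2112 → 3.

3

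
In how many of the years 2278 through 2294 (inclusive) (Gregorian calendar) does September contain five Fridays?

September has 30 days; it has five Fridays when Friday falls among the first (month-length − 28) days — i.e. when September 1 is one of Friday/Thursday.
September 1 by year: 2278:Sun 2279:Mon 2280:Wed 2281:Thu✓ 2282:Fri✓ 2283:Sat 2284:Mon 2285:Tue 2286:Wed 2287:Thu✓ 2288:Sat 2289:Sun 2290:Mon 2291:Tue 2292:Thu✓ 2293:Fri✓ 2294:Sat
Years with five Fridays: 2281, 2282, 2287, 2292, 2293 → 5.

5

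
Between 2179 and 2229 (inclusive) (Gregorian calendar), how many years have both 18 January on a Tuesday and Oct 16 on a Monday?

Check each year's weekday for 18 January and Oct 16:
  2179: Mon/Sat  2180: Tue/Mon ✓  2181: Thu/Tue  2182: Fri/Wed  2183: Sat/Thu  2184: Sun/Sat  2185: Tue/Sun  2186: Wed/Mon  2187: Thu/Tue  2188: Fri/Thu  2189: Sun/Fri  2190: Mon/Sat  2191: Tue/Sun  2192: Wed/Tue  …(23 more)…  2216: Thu/Wed  2217: Sat/Thu  2218: Sun/Fri  2219: Mon/Sat  2220: Tue/Mon ✓  2221: Thu/Tue  2222: Fri/Wed  2223: Sat/Thu  2224: Sun/Sat  2225: Tue/Sun  2226: Wed/Mon  2227: Thu/Tue  2228: Fri/Thu  2229: Sun/Fri
Both conditions hold in: 2180, 2220 — 2.

2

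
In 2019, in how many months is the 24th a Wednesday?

Check the 24th of each month of 2019: Jan 24: Thu, Feb 24: Sun, Mar 24: Sun, Apr 24: Wed, May 24: Fri, Jun 24: Mon, Jul 24: Wed, Aug 24: Sat, Sep 24: Tue, Oct 24: Thu, Nov 24: Sun, Dec 24: Tue.
Wednesday occurs in April, July — 2 months.

2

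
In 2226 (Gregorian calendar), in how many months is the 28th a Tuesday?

3

Check the 28th of each month of 2226: Jan 28: Sat, Feb 28: Tue, Mar 28: Tue, Apr 28: Fri, May 28: Sun, Jun 28: Wed, Jul 28: Fri, Aug 28: Mon, Sep 28: Thu, Oct 28: Sat, Nov 28: Tue, Dec 28: Thu.
Tuesday occurs in February, March, November — 3 months.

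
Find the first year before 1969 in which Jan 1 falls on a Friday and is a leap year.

Jan 1 advances by 2 weekdays after a leap year and by 1 after a common year.
1969: Jan 1 is Wednesday.
1968: Monday (leap)
1967: Sunday
1966: Saturday
1965: Friday
1964: Wednesday (leap)
1963: Tuesday
1962: Monday
1961: Sunday
1960: Friday (leap)
1960 begins on a Friday and is a leap year.

1960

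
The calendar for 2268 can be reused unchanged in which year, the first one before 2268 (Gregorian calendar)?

2240

Two years share a calendar iff Jan 1 falls on the same weekday and both are leap or both are common. 2268: Jan 1 is Wednesday, leap year.
2267: Jan 1 Tuesday, common
2266: Jan 1 Monday, common
2265: Jan 1 Sunday, common
2264: Jan 1 Friday, leap
2263: Jan 1 Thursday, common
2262: Jan 1 Wednesday, common
2261: Jan 1 Tuesday, common
2260: Jan 1 Sunday, leap
2259: Jan 1 Saturday, common
2258: Jan 1 Friday, common
2257: Jan 1 Thursday, common
2256: Jan 1 Tuesday, leap
2255: Jan 1 Monday, common
2254: Jan 1 Sunday, common
2253: Jan 1 Saturday, common
2252: Jan 1 Thursday, leap
2251: Jan 1 Wednesday, common
2250: Jan 1 Tuesday, common
2249: Jan 1 Monday, common
2248: Jan 1 Saturday, leap
2247: Jan 1 Friday, common
2246: Jan 1 Thursday, common
2245: Jan 1 Wednesday, common
2244: Jan 1 Monday, leap
2243: Jan 1 Sunday, common
2242: Jan 1 Saturday, common
2241: Jan 1 Friday, common
2240: Jan 1 Wednesday, leap
2240 matches on both conditions.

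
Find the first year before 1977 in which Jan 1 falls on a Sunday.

1967

Jan 1 advances by 2 weekdays after a leap year and by 1 after a common year.
1977: Jan 1 is Saturday.
1976: Thursday (leap)
1975: Wednesday
1974: Tuesday
1973: Monday
1972: Saturday (leap)
1971: Friday
1970: Thursday
1969: Wednesday
1968: Monday (leap)
1967: Sunday
1967 begins on a Sunday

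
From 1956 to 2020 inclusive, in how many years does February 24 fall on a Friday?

Track February 24's weekday year by year (advancing +1, or +2 across a Feb 29):
  1956: Fri ✓  1957: Sun (+2)  1958: Mon (+1)  1959: Tue (+1)  1960: Wed (+1)
  1961: Fri (+2) ✓  1962: Sat (+1)  1963: Sun (+1)  1964: Mon (+1)  1965: Wed (+2)
  1966: Thu (+1)  1967: Fri (+1) ✓  1968: Sat (+1)  1969: Mon (+2)  … (37 more years) …
  2007: Sat (+1)  2008: Sun (+1)  2009: Tue (+2)  2010: Wed (+1)  2011: Thu (+1)
  2012: Fri (+1) ✓  2013: Sun (+2)  2014: Mon (+1)  2015: Tue (+1)  2016: Wed (+1)
  2017: Fri (+2) ✓  2018: Sat (+1)  2019: Sun (+1)  2020: Mon (+1)
Friday years: 1956, 1961, 1967, 1978, 1984, 1989, 1995, 2006, 2012, 2017 — 10 in total.

10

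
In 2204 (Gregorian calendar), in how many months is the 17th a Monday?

Check the 17th of each month of 2204: Jan 17: Tue, Feb 17: Fri, Mar 17: Sat, Apr 17: Tue, May 17: Thu, Jun 17: Sun, Jul 17: Tue, Aug 17: Fri, Sep 17: Mon, Oct 17: Wed, Nov 17: Sat, Dec 17: Mon.
Monday occurs in September, December — 2 months.

2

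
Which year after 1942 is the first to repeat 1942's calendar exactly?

1953

Two years share a calendar iff Jan 1 falls on the same weekday and both are leap or both are common. 1942: Jan 1 is Thursday, common year.
1943: Jan 1 Friday, common
1944: Jan 1 Saturday, leap
1945: Jan 1 Monday, common
1946: Jan 1 Tuesday, common
1947: Jan 1 Wednesday, common
1948: Jan 1 Thursday, leap
1949: Jan 1 Saturday, common
1950: Jan 1 Sunday, common
1951: Jan 1 Monday, common
1952: Jan 1 Tuesday, leap
1953: Jan 1 Thursday, common
1953 matches on both conditions.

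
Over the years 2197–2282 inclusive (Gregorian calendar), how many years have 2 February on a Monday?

Track 2 February's weekday year by year (advancing +1, or +2 across a Feb 29):
  2197: Thu  2198: Fri (+1)  2199: Sat (+1)  2200: Sun (+1)  2201: Mon (+1) ✓
  2202: Tue (+1)  2203: Wed (+1)  2204: Thu (+1)  2205: Sat (+2)  2206: Sun (+1)
  2207: Mon (+1) ✓  2208: Tue (+1)  2209: Thu (+2)  2210: Fri (+1)  … (58 more years) …
  2269: Tue (+2)  2270: Wed (+1)  2271: Thu (+1)  2272: Fri (+1)  2273: Sun (+2)
  2274: Mon (+1) ✓  2275: Tue (+1)  2276: Wed (+1)  2277: Fri (+2)  2278: Sat (+1)
  2279: Sun (+1)  2280: Mon (+1) ✓  2281: Wed (+2)  2282: Thu (+1)
Monday years: 2201, 2207, 2218, 2224, 2229, 2235, 2246, 2252, 2257, 2263, 2274, 2280 — 12 in total.

12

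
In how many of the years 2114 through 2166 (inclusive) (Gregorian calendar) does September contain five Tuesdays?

September has 30 days; it has five Tuesdays when Tuesday falls among the first (month-length − 28) days — i.e. when September 1 is one of Tuesday/Monday.
September 1 by year: 2114:Sat 2115:Sun 2116:Tue✓ 2117:Wed 2118:Thu 2119:Fri 2120:Sun 2121:Mon✓ 2122:Tue✓ 2123:Wed 2124:Fri 2125:Sat 2126:Sun 2127:Mon✓ 2128:Wed …(23 more)… 2152:Fri 2153:Sat 2154:Sun 2155:Mon✓ 2156:Wed 2157:Thu 2158:Fri 2159:Sat 2160:Mon✓ 2161:Tue✓ 2162:Wed 2163:Thu 2164:Sat 2165:Sun 2166:Mon✓
Years with five Tuesdays: 2116, 2121, 2122, 2127, 2132, 2133, 2138, 2139, 2144, 2149, 2150, 2155, 2160, 2161, 2166 → 15.

15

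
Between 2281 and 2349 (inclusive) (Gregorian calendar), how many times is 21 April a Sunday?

Track 21 April's weekday year by year (advancing +1, or +2 across a Feb 29):
  2281: Thu  2282: Fri (+1)  2283: Sat (+1)  2284: Mon (+2)  2285: Tue (+1)
  2286: Wed (+1)  2287: Thu (+1)  2288: Sat (+2)  2289: Sun (+1) ✓  2290: Mon (+1)
  2291: Tue (+1)  2292: Thu (+2)  2293: Fri (+1)  2294: Sat (+1)  … (41 more years) …
  2336: Tue (+2)  2337: Wed (+1)  2338: Thu (+1)  2339: Fri (+1)  2340: Sun (+2) ✓
  2341: Mon (+1)  2342: Tue (+1)  2343: Wed (+1)  2344: Fri (+2)  2345: Sat (+1)
  2346: Sun (+1) ✓  2347: Mon (+1)  2348: Wed (+2)  2349: Thu (+1)
Sunday years: 2289, 2295, 2301, 2307, 2312, 2318, 2329, 2335, 2340, 2346 — 10 in total.

10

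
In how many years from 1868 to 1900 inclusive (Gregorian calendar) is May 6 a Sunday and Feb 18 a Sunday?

4

Check each year's weekday for May 6 and Feb 18:
  1868: Wed/Tue  1869: Thu/Thu  1870: Fri/Fri  1871: Sat/Sat  1872: Mon/Sun  1873: Tue/Tue  1874: Wed/Wed  1875: Thu/Thu  1876: Sat/Fri  1877: Sun/Sun ✓  1878: Mon/Mon  1879: Tue/Tue  1880: Thu/Wed  1881: Fri/Fri  …(5 more)…  1887: Fri/Fri  1888: Sun/Sat  1889: Mon/Mon  1890: Tue/Tue  1891: Wed/Wed  1892: Fri/Thu  1893: Sat/Sat  1894: Sun/Sun ✓  1895: Mon/Mon  1896: Wed/Tue  1897: Thu/Thu  1898: Fri/Fri  1899: Sat/Sat  1900: Sun/Sun ✓
Both conditions hold in: 1877, 1883, 1894, 1900 — 4.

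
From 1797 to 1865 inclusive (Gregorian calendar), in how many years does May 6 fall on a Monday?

10

Track May 6's weekday year by year (advancing +1, or +2 across a Feb 29):
  1797: Sat  1798: Sun (+1)  1799: Mon (+1) ✓  1800: Tue (+1)  1801: Wed (+1)
  1802: Thu (+1)  1803: Fri (+1)  1804: Sun (+2)  1805: Mon (+1) ✓  1806: Tue (+1)
  1807: Wed (+1)  1808: Fri (+2)  1809: Sat (+1)  1810: Sun (+1)  … (41 more years) …
  1852: Thu (+2)  1853: Fri (+1)  1854: Sat (+1)  1855: Sun (+1)  1856: Tue (+2)
  1857: Wed (+1)  1858: Thu (+1)  1859: Fri (+1)  1860: Sun (+2)  1861: Mon (+1) ✓
  1862: Tue (+1)  1863: Wed (+1)  1864: Fri (+2)  1865: Sat (+1)
Monday years: 1799, 1805, 1811, 1816, 1822, 1833, 1839, 1844, 1850, 1861 — 10 in total.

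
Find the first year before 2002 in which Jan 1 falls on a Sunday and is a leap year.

1984

Jan 1 advances by 2 weekdays after a leap year and by 1 after a common year.
2002: Jan 1 is Tuesday.
2001: Monday
2000: Saturday (leap)
1999: Friday
1998: Thursday
1997: Wednesday
1996: Monday (leap)
1995: Sunday
1994: Saturday
1993: Friday
1992: Wednesday (leap)
1991: Tuesday
1990: Monday
1989: Sunday
1988: Friday (leap)
1987: Thursday
1986: Wednesday
1985: Tuesday
1984: Sunday (leap)
1984 begins on a Sunday and is a leap year.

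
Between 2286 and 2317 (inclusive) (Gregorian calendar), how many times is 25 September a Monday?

Track 25 September's weekday year by year (advancing +1, or +2 across a Feb 29):
  2286: Sat  2287: Sun (+1)  2288: Tue (+2)  2289: Wed (+1)  2290: Thu (+1)
  2291: Fri (+1)  2292: Sun (+2)  2293: Mon (+1) ✓  2294: Tue (+1)  2295: Wed (+1)
  2296: Fri (+2)  2297: Sat (+1)  2298: Sun (+1)  2299: Mon (+1) ✓  … (4 more years) …
  2304: Sun (+2)  2305: Mon (+1) ✓  2306: Tue (+1)  2307: Wed (+1)  2308: Fri (+2)
  2309: Sat (+1)  2310: Sun (+1)  2311: Mon (+1) ✓  2312: Wed (+2)  2313: Thu (+1)
  2314: Fri (+1)  2315: Sat (+1)  2316: Mon (+2) ✓  2317: Tue (+1)
Monday years: 2293, 2299, 2305, 2311, 2316 — 5 in total.

5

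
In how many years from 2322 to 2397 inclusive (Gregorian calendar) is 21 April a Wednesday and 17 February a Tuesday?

Check each year's weekday for 21 April and 17 February:
  2322: Fri/Fri  2323: Sat/Sat  2324: Mon/Sun  2325: Tue/Tue  2326: Wed/Wed  2327: Thu/Thu  2328: Sat/Fri  2329: Sun/Sun  2330: Mon/Mon  2331: Tue/Tue  2332: Thu/Wed  2333: Fri/Fri  2334: Sat/Sat  2335: Sun/Sun  …(48 more)…  2384: Sat/Fri  2385: Sun/Sun  2386: Mon/Mon  2387: Tue/Tue  2388: Thu/Wed  2389: Fri/Fri  2390: Sat/Sat  2391: Sun/Sun  2392: Tue/Mon  2393: Wed/Wed  2394: Thu/Thu  2395: Fri/Fri  2396: Sun/Sat  2397: Mon/Mon
Both conditions hold in: 2348, 2376 — 2.

2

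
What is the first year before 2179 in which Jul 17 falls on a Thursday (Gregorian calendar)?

2177

From one year to the next, a fixed date's weekday advances by 1, or by 2 when a Feb 29 lies between the two dates.
2179: July 17 is Saturday.
2178: Friday (−1)
2177: Thursday (−1)
Jul 17 falls on a Thursday in 2177.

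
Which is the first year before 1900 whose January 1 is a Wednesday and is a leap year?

1896

Jan 1 advances by 2 weekdays after a leap year and by 1 after a common year.
1900: Jan 1 is Monday.
1899: Sunday
1898: Saturday
1897: Friday
1896: Wednesday (leap)
1896 begins on a Wednesday and is a leap year.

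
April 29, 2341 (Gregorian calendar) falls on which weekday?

Tuesday

January 1, 2341 is a Wednesday.
April 29 is day 119 of the year, i.e. 118 days after Jan 1.
118 mod 7 = 6, so advance 6 weekdays from Wednesday: Tuesday.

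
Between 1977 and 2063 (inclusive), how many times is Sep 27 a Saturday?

Track Sep 27's weekday year by year (advancing +1, or +2 across a Feb 29):
  1977: Tue  1978: Wed (+1)  1979: Thu (+1)  1980: Sat (+2) ✓  1981: Sun (+1)
  1982: Mon (+1)  1983: Tue (+1)  1984: Thu (+2)  1985: Fri (+1)  1986: Sat (+1) ✓
  1987: Sun (+1)  1988: Tue (+2)  1989: Wed (+1)  1990: Thu (+1)  … (59 more years) …
  2050: Tue (+1)  2051: Wed (+1)  2052: Fri (+2)  2053: Sat (+1) ✓  2054: Sun (+1)
  2055: Mon (+1)  2056: Wed (+2)  2057: Thu (+1)  2058: Fri (+1)  2059: Sat (+1) ✓
  2060: Mon (+2)  2061: Tue (+1)  2062: Wed (+1)  2063: Thu (+1)
Saturday years: 1980, 1986, 1997, 2003, 2008, 2014, 2025, 2031, 2036, 2042, 2053, 2059 — 12 in total.

12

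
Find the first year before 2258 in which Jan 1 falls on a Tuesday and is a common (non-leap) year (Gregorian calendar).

2250

Jan 1 advances by 2 weekdays after a leap year and by 1 after a common year.
2258: Jan 1 is Friday.
2257: Thursday
2256: Tuesday (leap)
2255: Monday
2254: Sunday
2253: Saturday
2252: Thursday (leap)
2251: Wednesday
2250: Tuesday
2250 begins on a Tuesday and is a common year.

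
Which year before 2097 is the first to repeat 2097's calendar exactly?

2086

Two years share a calendar iff Jan 1 falls on the same weekday and both are leap or both are common. 2097: Jan 1 is Tuesday, common year.
2096: Jan 1 Sunday, leap
2095: Jan 1 Saturday, common
2094: Jan 1 Friday, common
2093: Jan 1 Thursday, common
2092: Jan 1 Tuesday, leap
2091: Jan 1 Monday, common
2090: Jan 1 Sunday, common
2089: Jan 1 Saturday, common
2088: Jan 1 Thursday, leap
2087: Jan 1 Wednesday, common
2086: Jan 1 Tuesday, common
2086 matches on both conditions.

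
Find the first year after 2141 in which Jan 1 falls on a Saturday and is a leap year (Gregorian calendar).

Jan 1 advances by 2 weekdays after a leap year and by 1 after a common year.
2141: Jan 1 is Sunday.
2142: Monday
2143: Tuesday
2144: Wednesday (leap)
2145: Friday
2146: Saturday
2147: Sunday
2148: Monday (leap)
2149: Wednesday
2150: Thursday
2151: Friday
2152: Saturday (leap)
2152 begins on a Saturday and is a leap year.

2152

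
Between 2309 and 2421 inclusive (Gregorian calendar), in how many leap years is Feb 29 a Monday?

Leap years in 2309–2421: 28 of them.
Feb 29 weekday advances by 5 (mod 7) from one leap year to the next four years later (or differs when a century non-leap intervenes).
Leap-day weekdays: 2312:Thu 2316:Tue 2320:Sun 2324:Fri 2328:Wed 2332:Mon✓ 2336:Sat 2340:Thu 2344:Tue 2348:Sun 2352:Fri 2356:Wed 2360:Mon✓ 2364:Sat 2368:Thu 2372:Tue 2376:Sun 2380:Fri 2384:Wed 2388:Mon✓ 2392:Sat 2396:Thu 2400:Tue 2404:Sun 2408:Fri 2412:Wed 2416:Mon✓ 2420:Sat
Monday: 2332, 2360, 2388, 2416 → 4.

4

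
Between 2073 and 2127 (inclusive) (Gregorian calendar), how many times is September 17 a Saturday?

7

Track September 17's weekday year by year (advancing +1, or +2 across a Feb 29):
  2073: Sun  2074: Mon (+1)  2075: Tue (+1)  2076: Thu (+2)  2077: Fri (+1)
  2078: Sat (+1) ✓  2079: Sun (+1)  2080: Tue (+2)  2081: Wed (+1)  2082: Thu (+1)
  2083: Fri (+1)  2084: Sun (+2)  2085: Mon (+1)  2086: Tue (+1)  … (27 more years) …
  2114: Mon (+1)  2115: Tue (+1)  2116: Thu (+2)  2117: Fri (+1)  2118: Sat (+1) ✓
  2119: Sun (+1)  2120: Tue (+2)  2121: Wed (+1)  2122: Thu (+1)  2123: Fri (+1)
  2124: Sun (+2)  2125: Mon (+1)  2126: Tue (+1)  2127: Wed (+1)
Saturday years: 2078, 2089, 2095, 2101, 2107, 2112, 2118 — 7 in total.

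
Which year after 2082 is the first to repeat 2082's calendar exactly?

2093

Two years share a calendar iff Jan 1 falls on the same weekday and both are leap or both are common. 2082: Jan 1 is Thursday, common year.
2083: Jan 1 Friday, common
2084: Jan 1 Saturday, leap
2085: Jan 1 Monday, common
2086: Jan 1 Tuesday, common
2087: Jan 1 Wednesday, common
2088: Jan 1 Thursday, leap
2089: Jan 1 Saturday, common
2090: Jan 1 Sunday, common
2091: Jan 1 Monday, common
2092: Jan 1 Tuesday, leap
2093: Jan 1 Thursday, common
2093 matches on both conditions.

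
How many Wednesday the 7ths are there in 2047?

Check the 7th of each month of 2047: Jan 7: Mon, Feb 7: Thu, Mar 7: Thu, Apr 7: Sun, May 7: Tue, Jun 7: Fri, Jul 7: Sun, Aug 7: Wed, Sep 7: Sat, Oct 7: Mon, Nov 7: Thu, Dec 7: Sat.
Wednesday occurs in August — 1 month.

1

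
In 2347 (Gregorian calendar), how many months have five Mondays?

4

A month of length L has five Mondays iff its first Monday is on day ≤ L−28 (so day 1–3 in a 31-day month, 1–2 in a 30-day month, day 1 in a leap February).
Checking each month of 2347: Jan starts Wed (31d); Feb starts Sat (28d); Mar starts Sat (31d) ✓; Apr starts Tue (30d); May starts Thu (31d); Jun starts Sun (30d) ✓; Jul starts Tue (31d); Aug starts Fri (31d); Sep starts Mon (30d) ✓; Oct starts Wed (31d); Nov starts Sat (30d); Dec starts Mon (31d) ✓.
Five-Monday months: March, June, September, December → 4.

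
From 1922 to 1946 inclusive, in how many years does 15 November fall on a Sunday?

Track 15 November's weekday year by year (advancing +1, or +2 across a Feb 29):
  1922: Wed  1923: Thu (+1)  1924: Sat (+2)  1925: Sun (+1) ✓  1926: Mon (+1)
  1927: Tue (+1)  1928: Thu (+2)  1929: Fri (+1)  1930: Sat (+1)  1931: Sun (+1) ✓
  1932: Tue (+2)  1933: Wed (+1)  1934: Thu (+1)  1935: Fri (+1)  1936: Sun (+2) ✓
  1937: Mon (+1)  1938: Tue (+1)  1939: Wed (+1)  1940: Fri (+2)  1941: Sat (+1)
  1942: Sun (+1) ✓  1943: Mon (+1)  1944: Wed (+2)  1945: Thu (+1)  1946: Fri (+1)
Sunday years: 1925, 1931, 1936, 1942 — 4 in total.

4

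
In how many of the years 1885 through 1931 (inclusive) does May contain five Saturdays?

May has 31 days; it has five Saturdays when Saturday falls among the first (month-length − 28) days — i.e. when May 1 is one of Saturday/Friday/Thursday.
May 1 by year: 1885:Fri✓ 1886:Sat✓ 1887:Sun 1888:Tue 1889:Wed 1890:Thu✓ 1891:Fri✓ 1892:Sun 1893:Mon 1894:Tue 1895:Wed 1896:Fri✓ 1897:Sat✓ 1898:Sun 1899:Mon …(17 more)… 1917:Tue 1918:Wed 1919:Thu✓ 1920:Sat✓ 1921:Sun 1922:Mon 1923:Tue 1924:Thu✓ 1925:Fri✓ 1926:Sat✓ 1927:Sun 1928:Tue 1929:Wed 1930:Thu✓ 1931:Fri✓
Years with five Saturdays: 1885, 1886, 1890, 1891, 1896, 1897, 1902, 1903, 1908, 1909, 1913, 1914, 1915, 1919, 1920, 1924, 1925, 1926, 1930, 1931 → 20.

20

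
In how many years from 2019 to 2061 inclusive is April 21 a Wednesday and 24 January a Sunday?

5

Check each year's weekday for April 21 and 24 January:
  2019: Sun/Thu  2020: Tue/Fri  2021: Wed/Sun ✓  2022: Thu/Mon  2023: Fri/Tue  2024: Sun/Wed  2025: Mon/Fri  2026: Tue/Sat  2027: Wed/Sun ✓  2028: Fri/Mon  2029: Sat/Wed  2030: Sun/Thu  2031: Mon/Fri  2032: Wed/Sat  …(15 more)…  2048: Tue/Fri  2049: Wed/Sun ✓  2050: Thu/Mon  2051: Fri/Tue  2052: Sun/Wed  2053: Mon/Fri  2054: Tue/Sat  2055: Wed/Sun ✓  2056: Fri/Mon  2057: Sat/Wed  2058: Sun/Thu  2059: Mon/Fri  2060: Wed/Sat  2061: Thu/Mon
Both conditions hold in: 2021, 2027, 2038, 2049, 2055 — 5.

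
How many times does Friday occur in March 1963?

5

March 1963 has 31 days and begins on Friday.
The first Friday is March 1.
Fridays fall on 1, 8, 15, 22, 29 — that's 5.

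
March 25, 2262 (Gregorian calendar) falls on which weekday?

January 1, 2262 is a Wednesday.
March 25 is day 84 of the year, i.e. 83 days after Jan 1.
83 mod 7 = 6, so advance 6 weekdays from Wednesday: Tuesday.

Tuesday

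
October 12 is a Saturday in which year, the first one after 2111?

2115

From one year to the next, a fixed date's weekday advances by 1, or by 2 when a Feb 29 lies between the two dates.
2111: October 12 is Monday.
2112: Wednesday (+2)
2113: Thursday (+1)
2114: Friday (+1)
2115: Saturday (+1)
October 12 falls on a Saturday in 2115.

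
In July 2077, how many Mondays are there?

July 2077 has 31 days and begins on Thursday.
The first Monday is July 5.
Mondays fall on 5, 12, 19, 26 — that's 4.

4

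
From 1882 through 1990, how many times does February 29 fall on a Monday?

5

Leap years in 1882–1990: 26 of them.
Feb 29 weekday advances by 5 (mod 7) from one leap year to the next four years later (or differs when a century non-leap intervenes).
Leap-day weekdays: 1884:Fri 1888:Wed 1892:Mon✓ 1896:Sat 1904:Mon✓ 1908:Sat 1912:Thu 1916:Tue 1920:Sun 1924:Fri 1928:Wed 1932:Mon✓ 1936:Sat 1940:Thu 1944:Tue 1948:Sun 1952:Fri 1956:Wed 1960:Mon✓ 1964:Sat 1968:Thu 1972:Tue 1976:Sun 1980:Fri 1984:Wed 1988:Mon✓
Monday: 1892, 1904, 1932, 1960, 1988 → 5.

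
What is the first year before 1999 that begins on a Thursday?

Jan 1 advances by 2 weekdays after a leap year and by 1 after a common year.
1999: Jan 1 is Friday.
1998: Thursday
1998 begins on a Thursday

1998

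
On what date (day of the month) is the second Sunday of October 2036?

October 1, 2036 is a Wednesday, so the first Sunday is the 5th.
The second Sunday is 5 + 7 = 12.

12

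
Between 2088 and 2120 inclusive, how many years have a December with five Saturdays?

December has 31 days; it has five Saturdays when Saturday falls among the first (month-length − 28) days — i.e. when December 1 is one of Saturday/Friday/Thursday.
December 1 by year: 2088:Wed 2089:Thu✓ 2090:Fri✓ 2091:Sat✓ 2092:Mon 2093:Tue 2094:Wed 2095:Thu✓ 2096:Sat✓ 2097:Sun 2098:Mon 2099:Tue 2100:Wed 2101:Thu✓ 2102:Fri✓ …(3 more)… 2106:Wed 2107:Thu✓ 2108:Sat✓ 2109:Sun 2110:Mon 2111:Tue 2112:Thu✓ 2113:Fri✓ 2114:Sat✓ 2115:Sun 2116:Tue 2117:Wed 2118:Thu✓ 2119:Fri✓ 2120:Sun
Years with five Saturdays: 2089, 2090, 2091, 2095, 2096, 2101, 2102, 2103, 2107, 2108, 2112, 2113, 2114, 2118, 2119 → 15.

15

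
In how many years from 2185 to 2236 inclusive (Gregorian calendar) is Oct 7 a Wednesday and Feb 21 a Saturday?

7

Check each year's weekday for Oct 7 and Feb 21:
  2185: Fri/Mon  2186: Sat/Tue  2187: Sun/Wed  2188: Tue/Thu  2189: Wed/Sat ✓  2190: Thu/Sun  2191: Fri/Mon  2192: Sun/Tue  2193: Mon/Thu  2194: Tue/Fri  2195: Wed/Sat ✓  2196: Fri/Sun  2197: Sat/Tue  2198: Sun/Wed  …(24 more)…  2223: Tue/Fri  2224: Thu/Sat  2225: Fri/Mon  2226: Sat/Tue  2227: Sun/Wed  2228: Tue/Thu  2229: Wed/Sat ✓  2230: Thu/Sun  2231: Fri/Mon  2232: Sun/Tue  2233: Mon/Thu  2234: Tue/Fri  2235: Wed/Sat ✓  2236: Fri/Sun
Both conditions hold in: 2189, 2195, 2201, 2207, 2218, 2229, 2235 — 7.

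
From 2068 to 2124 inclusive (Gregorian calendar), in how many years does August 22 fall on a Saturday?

9

Track August 22's weekday year by year (advancing +1, or +2 across a Feb 29):
  2068: Wed  2069: Thu (+1)  2070: Fri (+1)  2071: Sat (+1) ✓  2072: Mon (+2)
  2073: Tue (+1)  2074: Wed (+1)  2075: Thu (+1)  2076: Sat (+2) ✓  2077: Sun (+1)
  2078: Mon (+1)  2079: Tue (+1)  2080: Thu (+2)  2081: Fri (+1)  … (29 more years) …
  2111: Sat (+1) ✓  2112: Mon (+2)  2113: Tue (+1)  2114: Wed (+1)  2115: Thu (+1)
  2116: Sat (+2) ✓  2117: Sun (+1)  2118: Mon (+1)  2119: Tue (+1)  2120: Thu (+2)
  2121: Fri (+1)  2122: Sat (+1) ✓  2123: Sun (+1)  2124: Tue (+2)
Saturday years: 2071, 2076, 2082, 2093, 2099, 2105, 2111, 2116, 2122 — 9 in total.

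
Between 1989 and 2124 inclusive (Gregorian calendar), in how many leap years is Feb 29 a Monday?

4

Leap years in 1989–2124: 33 of them.
Feb 29 weekday advances by 5 (mod 7) from one leap year to the next four years later (or differs when a century non-leap intervenes).
Leap-day weekdays: 1992:Sat 1996:Thu 2000:Tue 2004:Sun 2008:Fri 2012:Wed 2016:Mon✓ 2020:Sat 2024:Thu 2028:Tue 2032:Sun 2036:Fri 2040:Wed …(7 more)… 2072:Mon✓ 2076:Sat 2080:Thu 2084:Tue 2088:Sun 2092:Fri 2096:Wed 2104:Fri 2108:Wed 2112:Mon✓ 2116:Sat 2120:Thu 2124:Tue
Monday: 2016, 2044, 2072, 2112 → 4.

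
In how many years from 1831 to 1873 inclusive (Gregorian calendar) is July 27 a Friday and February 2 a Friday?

4

Check each year's weekday for July 27 and February 2:
  1831: Wed/Wed  1832: Fri/Thu  1833: Sat/Sat  1834: Sun/Sun  1835: Mon/Mon  1836: Wed/Tue  1837: Thu/Thu  1838: Fri/Fri ✓  1839: Sat/Sat  1840: Mon/Sun  1841: Tue/Tue  1842: Wed/Wed  1843: Thu/Thu  1844: Sat/Fri  …(15 more)…  1860: Fri/Thu  1861: Sat/Sat  1862: Sun/Sun  1863: Mon/Mon  1864: Wed/Tue  1865: Thu/Thu  1866: Fri/Fri ✓  1867: Sat/Sat  1868: Mon/Sun  1869: Tue/Tue  1870: Wed/Wed  1871: Thu/Thu  1872: Sat/Fri  1873: Sun/Sun
Both conditions hold in: 1838, 1849, 1855, 1866 — 4.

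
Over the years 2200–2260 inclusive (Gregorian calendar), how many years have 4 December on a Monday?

8

Track 4 December's weekday year by year (advancing +1, or +2 across a Feb 29):
  2200: Thu  2201: Fri (+1)  2202: Sat (+1)  2203: Sun (+1)  2204: Tue (+2)
  2205: Wed (+1)  2206: Thu (+1)  2207: Fri (+1)  2208: Sun (+2)  2209: Mon (+1) ✓
  2210: Tue (+1)  2211: Wed (+1)  2212: Fri (+2)  2213: Sat (+1)  … (33 more years) …
  2247: Sat (+1)  2248: Mon (+2) ✓  2249: Tue (+1)  2250: Wed (+1)  2251: Thu (+1)
  2252: Sat (+2)  2253: Sun (+1)  2254: Mon (+1) ✓  2255: Tue (+1)  2256: Thu (+2)
  2257: Fri (+1)  2258: Sat (+1)  2259: Sun (+1)  2260: Tue (+2)
Monday years: 2209, 2215, 2220, 2226, 2237, 2243, 2248, 2254 — 8 in total.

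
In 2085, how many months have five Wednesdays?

A month of length L has five Wednesdays iff its first Wednesday is on day ≤ L−28 (so day 1–3 in a 31-day month, 1–2 in a 30-day month, day 1 in a leap February).
Checking each month of 2085: Jan starts Mon (31d) ✓; Feb starts Thu (28d); Mar starts Thu (31d); Apr starts Sun (30d); May starts Tue (31d) ✓; Jun starts Fri (30d); Jul starts Sun (31d); Aug starts Wed (31d) ✓; Sep starts Sat (30d); Oct starts Mon (31d) ✓; Nov starts Thu (30d); Dec starts Sat (31d).
Five-Wednesday months: January, May, August, October → 4.

4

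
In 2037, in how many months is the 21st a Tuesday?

2

Check the 21st of each month of 2037: Jan 21: Wed, Feb 21: Sat, Mar 21: Sat, Apr 21: Tue, May 21: Thu, Jun 21: Sun, Jul 21: Tue, Aug 21: Fri, Sep 21: Mon, Oct 21: Wed, Nov 21: Sat, Dec 21: Mon.
Tuesday occurs in April, July — 2 months.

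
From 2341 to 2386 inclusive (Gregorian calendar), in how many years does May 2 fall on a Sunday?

Track May 2's weekday year by year (advancing +1, or +2 across a Feb 29):
  2341: Fri  2342: Sat (+1)  2343: Sun (+1) ✓  2344: Tue (+2)  2345: Wed (+1)
  2346: Thu (+1)  2347: Fri (+1)  2348: Sun (+2) ✓  2349: Mon (+1)  2350: Tue (+1)
  2351: Wed (+1)  2352: Fri (+2)  2353: Sat (+1)  2354: Sun (+1) ✓  … (18 more years) …
  2373: Wed (+1)  2374: Thu (+1)  2375: Fri (+1)  2376: Sun (+2) ✓  2377: Mon (+1)
  2378: Tue (+1)  2379: Wed (+1)  2380: Fri (+2)  2381: Sat (+1)  2382: Sun (+1) ✓
  2383: Mon (+1)  2384: Wed (+2)  2385: Thu (+1)  2386: Fri (+1)
Sunday years: 2343, 2348, 2354, 2365, 2371, 2376, 2382 — 7 in total.

7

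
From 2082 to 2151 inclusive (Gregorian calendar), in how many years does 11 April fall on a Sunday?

Track 11 April's weekday year by year (advancing +1, or +2 across a Feb 29):
  2082: Sat  2083: Sun (+1) ✓  2084: Tue (+2)  2085: Wed (+1)  2086: Thu (+1)
  2087: Fri (+1)  2088: Sun (+2) ✓  2089: Mon (+1)  2090: Tue (+1)  2091: Wed (+1)
  2092: Fri (+2)  2093: Sat (+1)  2094: Sun (+1) ✓  2095: Mon (+1)  … (42 more years) …
  2138: Fri (+1)  2139: Sat (+1)  2140: Mon (+2)  2141: Tue (+1)  2142: Wed (+1)
  2143: Thu (+1)  2144: Sat (+2)  2145: Sun (+1) ✓  2146: Mon (+1)  2147: Tue (+1)
  2148: Thu (+2)  2149: Fri (+1)  2150: Sat (+1)  2151: Sun (+1) ✓
Sunday years: 2083, 2088, 2094, 2100, 2106, 2117, 2123, 2128, 2134, 2145, 2151 — 11 in total.

11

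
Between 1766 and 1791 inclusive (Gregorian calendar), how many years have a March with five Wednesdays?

12

March has 31 days; it has five Wednesdays when Wednesday falls among the first (month-length − 28) days — i.e. when March 1 is one of Wednesday/Tuesday/Monday.
March 1 by year: 1766:Sat 1767:Sun 1768:Tue✓ 1769:Wed✓ 1770:Thu 1771:Fri 1772:Sun 1773:Mon✓ 1774:Tue✓ 1775:Wed✓ 1776:Fri 1777:Sat 1778:Sun 1779:Mon✓ 1780:Wed✓ 1781:Thu 1782:Fri 1783:Sat 1784:Mon✓ 1785:Tue✓ 1786:Wed✓ 1787:Thu 1788:Sat 1789:Sun 1790:Mon✓ 1791:Tue✓
Years with five Wednesdays: 1768, 1769, 1773, 1774, 1775, 1779, 1780, 1784, 1785, 1786, 1790, 1791 → 12.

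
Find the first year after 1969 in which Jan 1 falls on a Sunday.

1978

Jan 1 advances by 2 weekdays after a leap year and by 1 after a common year.
1969: Jan 1 is Wednesday.
1970: Thursday
1971: Friday
1972: Saturday (leap)
1973: Monday
1974: Tuesday
1975: Wednesday
1976: Thursday (leap)
1977: Saturday
1978: Sunday
1978 begins on a Sunday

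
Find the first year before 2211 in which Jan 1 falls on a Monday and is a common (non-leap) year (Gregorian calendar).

Jan 1 advances by 2 weekdays after a leap year and by 1 after a common year.
2211: Jan 1 is Tuesday.
2210: Monday
2210 begins on a Monday and is a common year.

2210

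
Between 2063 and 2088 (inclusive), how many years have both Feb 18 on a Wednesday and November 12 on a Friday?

1

Check each year's weekday for Feb 18 and November 12:
  2063: Sun/Mon  2064: Mon/Wed  2065: Wed/Thu  2066: Thu/Fri  2067: Fri/Sat  2068: Sat/Mon  2069: Mon/Tue  2070: Tue/Wed  2071: Wed/Thu  2072: Thu/Sat  2073: Sat/Sun  2074: Sun/Mon  2075: Mon/Tue  2076: Tue/Thu  2077: Thu/Fri  2078: Fri/Sat  2079: Sat/Sun  2080: Sun/Tue  2081: Tue/Wed  2082: Wed/Thu  2083: Thu/Fri  2084: Fri/Sun  2085: Sun/Mon  2086: Mon/Tue  2087: Tue/Wed  2088: Wed/Fri ✓
Both conditions hold in: 2088 — 1.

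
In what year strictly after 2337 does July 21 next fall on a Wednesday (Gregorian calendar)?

From one year to the next, a fixed date's weekday advances by 1, or by 2 when a Feb 29 lies between the two dates.
2337: July 21 is Wednesday.
2338: Thursday (+1)
2339: Friday (+1)
2340: Sunday (+2)
2341: Monday (+1)
2342: Tuesday (+1)
2343: Wednesday (+1)
July 21 falls on a Wednesday in 2343.

2343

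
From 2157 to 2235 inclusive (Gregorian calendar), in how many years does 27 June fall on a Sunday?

Track 27 June's weekday year by year (advancing +1, or +2 across a Feb 29):
  2157: Mon  2158: Tue (+1)  2159: Wed (+1)  2160: Fri (+2)  2161: Sat (+1)
  2162: Sun (+1) ✓  2163: Mon (+1)  2164: Wed (+2)  2165: Thu (+1)  2166: Fri (+1)
  2167: Sat (+1)  2168: Mon (+2)  2169: Tue (+1)  2170: Wed (+1)  … (51 more years) …
  2222: Thu (+1)  2223: Fri (+1)  2224: Sun (+2) ✓  2225: Mon (+1)  2226: Tue (+1)
  2227: Wed (+1)  2228: Fri (+2)  2229: Sat (+1)  2230: Sun (+1) ✓  2231: Mon (+1)
  2232: Wed (+2)  2233: Thu (+1)  2234: Fri (+1)  2235: Sat (+1)
Sunday years: 2162, 2173, 2179, 2184, 2190, 2202, 2213, 2219, 2224, 2230 — 10 in total.

10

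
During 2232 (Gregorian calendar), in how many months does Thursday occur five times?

4

A month of length L has five Thursdays iff its first Thursday is on day ≤ L−28 (so day 1–3 in a 31-day month, 1–2 in a 30-day month, day 1 in a leap February).
Checking each month of 2232: Jan starts Sun (31d); Feb starts Wed (29d); Mar starts Thu (31d) ✓; Apr starts Sun (30d); May starts Tue (31d) ✓; Jun starts Fri (30d); Jul starts Sun (31d); Aug starts Wed (31d) ✓; Sep starts Sat (30d); Oct starts Mon (31d); Nov starts Thu (30d) ✓; Dec starts Sat (31d).
Five-Thursday months: March, May, August, November → 4.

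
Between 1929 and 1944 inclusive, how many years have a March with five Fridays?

7

March has 31 days; it has five Fridays when Friday falls among the first (month-length − 28) days — i.e. when March 1 is one of Friday/Thursday/Wednesday.
March 1 by year: 1929:Fri✓ 1930:Sat 1931:Sun 1932:Tue 1933:Wed✓ 1934:Thu✓ 1935:Fri✓ 1936:Sun 1937:Mon 1938:Tue 1939:Wed✓ 1940:Fri✓ 1941:Sat 1942:Sun 1943:Mon 1944:Wed✓
Years with five Fridays: 1929, 1933, 1934, 1935, 1939, 1940, 1944 → 7.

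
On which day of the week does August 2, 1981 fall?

Sunday

January 1, 1981 is a Thursday.
August 2 is day 214 of the year, i.e. 213 days after Jan 1.
213 mod 7 = 3, so advance 3 weekdays from Thursday: Sunday.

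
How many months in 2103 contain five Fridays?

A month of length L has five Fridays iff its first Friday is on day ≤ L−28 (so day 1–3 in a 31-day month, 1–2 in a 30-day month, day 1 in a leap February).
Checking each month of 2103: Jan starts Mon (31d); Feb starts Thu (28d); Mar starts Thu (31d) ✓; Apr starts Sun (30d); May starts Tue (31d); Jun starts Fri (30d) ✓; Jul starts Sun (31d); Aug starts Wed (31d) ✓; Sep starts Sat (30d); Oct starts Mon (31d); Nov starts Thu (30d) ✓; Dec starts Sat (31d).
Five-Friday months: March, June, August, November → 4.

4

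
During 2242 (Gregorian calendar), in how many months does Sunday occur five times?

4

A month of length L has five Sundays iff its first Sunday is on day ≤ L−28 (so day 1–3 in a 31-day month, 1–2 in a 30-day month, day 1 in a leap February).
Checking each month of 2242: Jan starts Sat (31d) ✓; Feb starts Tue (28d); Mar starts Tue (31d); Apr starts Fri (30d); May starts Sun (31d) ✓; Jun starts Wed (30d); Jul starts Fri (31d) ✓; Aug starts Mon (31d); Sep starts Thu (30d); Oct starts Sat (31d) ✓; Nov starts Tue (30d); Dec starts Thu (31d).
Five-Sunday months: January, May, July, October → 4.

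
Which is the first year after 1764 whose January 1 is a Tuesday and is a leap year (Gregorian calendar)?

1788

Jan 1 advances by 2 weekdays after a leap year and by 1 after a common year.
1764: Jan 1 is Sunday (leap).
1765: Tuesday
1766: Wednesday
1767: Thursday
1768: Friday (leap)
1769: Sunday
1770: Monday
1771: Tuesday
1772: Wednesday (leap)
1773: Friday
1774: Saturday
1775: Sunday
1776: Monday (leap)
1777: Wednesday
1778: Thursday
1779: Friday
1780: Saturday (leap)
1781: Monday
1782: Tuesday
1783: Wednesday
1784: Thursday (leap)
1785: Saturday
1786: Sunday
1787: Monday
1788: Tuesday (leap)
1788 begins on a Tuesday and is a leap year.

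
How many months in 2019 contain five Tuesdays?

5

A month of length L has five Tuesdays iff its first Tuesday is on day ≤ L−28 (so day 1–3 in a 31-day month, 1–2 in a 30-day month, day 1 in a leap February).
Checking each month of 2019: Jan starts Tue (31d) ✓; Feb starts Fri (28d); Mar starts Fri (31d); Apr starts Mon (30d) ✓; May starts Wed (31d); Jun starts Sat (30d); Jul starts Mon (31d) ✓; Aug starts Thu (31d); Sep starts Sun (30d); Oct starts Tue (31d) ✓; Nov starts Fri (30d); Dec starts Sun (31d) ✓.
Five-Tuesday months: January, April, July, October, December → 5.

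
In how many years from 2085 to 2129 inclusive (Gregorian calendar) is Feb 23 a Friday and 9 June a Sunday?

1

Check each year's weekday for Feb 23 and 9 June:
  2085: Fri/Sat  2086: Sat/Sun  2087: Sun/Mon  2088: Mon/Wed  2089: Wed/Thu  2090: Thu/Fri  2091: Fri/Sat  2092: Sat/Mon  2093: Mon/Tue  2094: Tue/Wed  2095: Wed/Thu  2096: Thu/Sat  2097: Sat/Sun  2098: Sun/Mon  …(17 more)…  2116: Sun/Tue  2117: Tue/Wed  2118: Wed/Thu  2119: Thu/Fri  2120: Fri/Sun ✓  2121: Sun/Mon  2122: Mon/Tue  2123: Tue/Wed  2124: Wed/Fri  2125: Fri/Sat  2126: Sat/Sun  2127: Sun/Mon  2128: Mon/Wed  2129: Wed/Thu
Both conditions hold in: 2120 — 1.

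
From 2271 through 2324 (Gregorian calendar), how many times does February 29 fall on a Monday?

Leap years in 2271–2324: 13 of them.
Feb 29 weekday advances by 5 (mod 7) from one leap year to the next four years later (or differs when a century non-leap intervenes).
Leap-day weekdays: 2272:Thu 2276:Tue 2280:Sun 2284:Fri 2288:Wed 2292:Mon✓ 2296:Sat 2304:Mon✓ 2308:Sat 2312:Thu 2316:Tue 2320:Sun 2324:Fri
Monday: 2292, 2304 → 2.

2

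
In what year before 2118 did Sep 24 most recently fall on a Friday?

2117

From one year to the next, a fixed date's weekday advances by 1, or by 2 when a Feb 29 lies between the two dates.
2118: September 24 is Saturday.
2117: Friday (−1)
Sep 24 falls on a Friday in 2117.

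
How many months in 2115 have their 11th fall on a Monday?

Check the 11th of each month of 2115: Jan 11: Fri, Feb 11: Mon, Mar 11: Mon, Apr 11: Thu, May 11: Sat, Jun 11: Tue, Jul 11: Thu, Aug 11: Sun, Sep 11: Wed, Oct 11: Fri, Nov 11: Mon, Dec 11: Wed.
Monday occurs in February, March, November — 3 months.

3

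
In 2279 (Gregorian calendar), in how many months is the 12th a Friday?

2

Check the 12th of each month of 2279: Jan 12: Sun, Feb 12: Wed, Mar 12: Wed, Apr 12: Sat, May 12: Mon, Jun 12: Thu, Jul 12: Sat, Aug 12: Tue, Sep 12: Fri, Oct 12: Sun, Nov 12: Wed, Dec 12: Fri.
Friday occurs in September, December — 2 months.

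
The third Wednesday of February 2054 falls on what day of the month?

February 1, 2054 is a Sunday, so the first Wednesday is the 4th.
The third Wednesday is 4 + 14 = 18.

18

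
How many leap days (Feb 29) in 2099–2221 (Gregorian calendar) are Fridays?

Leap years in 2099–2221: 29 of them.
Feb 29 weekday advances by 5 (mod 7) from one leap year to the next four years later (or differs when a century non-leap intervenes).
Leap-day weekdays: 2104:Fri✓ 2108:Wed 2112:Mon 2116:Sat 2120:Thu 2124:Tue 2128:Sun 2132:Fri✓ 2136:Wed 2140:Mon 2144:Sat 2148:Thu 2152:Tue …(3 more)… 2168:Mon 2172:Sat 2176:Thu 2180:Tue 2184:Sun 2188:Fri✓ 2192:Wed 2196:Mon 2204:Wed 2208:Mon 2212:Sat 2216:Thu 2220:Tue
Friday: 2104, 2132, 2160, 2188 → 4.

4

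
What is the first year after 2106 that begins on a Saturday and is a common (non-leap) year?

2107

Jan 1 advances by 2 weekdays after a leap year and by 1 after a common year.
2106: Jan 1 is Friday.
2107: Saturday
2107 begins on a Saturday and is a common year.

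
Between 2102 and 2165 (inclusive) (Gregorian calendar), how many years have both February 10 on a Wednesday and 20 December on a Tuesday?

Check each year's weekday for February 10 and 20 December:
  2102: Fri/Wed  2103: Sat/Thu  2104: Sun/Sat  2105: Tue/Sun  2106: Wed/Mon  2107: Thu/Tue  2108: Fri/Thu  2109: Sun/Fri  2110: Mon/Sat  2111: Tue/Sun  2112: Wed/Tue ✓  2113: Fri/Wed  2114: Sat/Thu  2115: Sun/Fri  …(36 more)…  2152: Thu/Wed  2153: Sat/Thu  2154: Sun/Fri  2155: Mon/Sat  2156: Tue/Mon  2157: Thu/Tue  2158: Fri/Wed  2159: Sat/Thu  2160: Sun/Sat  2161: Tue/Sun  2162: Wed/Mon  2163: Thu/Tue  2164: Fri/Thu  2165: Sun/Fri
Both conditions hold in: 2112, 2140 — 2.

2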